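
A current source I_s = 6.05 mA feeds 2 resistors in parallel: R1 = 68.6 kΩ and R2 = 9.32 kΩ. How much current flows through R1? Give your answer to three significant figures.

For two parallel branches, I_k = I_s · (other R)/(sum of R).
So I = 6.05 × 9.32/77.92 = 0.7236 mA.

I ≈ 0.724 mA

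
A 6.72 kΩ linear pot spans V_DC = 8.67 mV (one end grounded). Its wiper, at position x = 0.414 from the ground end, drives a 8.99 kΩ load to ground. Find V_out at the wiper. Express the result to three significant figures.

The pot divides into 3.938 kΩ above the wiper and 2.782 kΩ below.
(x·R_p) ‖ R_L = 2.125 kΩ.
Then V_out = V_DC · 2.125/(3.938 + 2.125) = 3.038 mV.
(Unloaded: V_out = x·V_DC = 3.59 mV.)

V_out ≈ 3.04 mV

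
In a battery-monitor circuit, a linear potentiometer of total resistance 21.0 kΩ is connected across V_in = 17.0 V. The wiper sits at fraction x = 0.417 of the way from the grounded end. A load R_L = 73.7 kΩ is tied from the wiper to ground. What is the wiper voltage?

Lower segment x·R_p = 8.757 kΩ; upper segment (1−x)·R_p = 12.24 kΩ.
Lower segment in parallel with the load: 8.757 ‖ 73.7 = 7.827 kΩ.
Loaded-divider output: V_out = 17.0 × 0.3900 = 6.630 V.

V_out ≈ 6.63 V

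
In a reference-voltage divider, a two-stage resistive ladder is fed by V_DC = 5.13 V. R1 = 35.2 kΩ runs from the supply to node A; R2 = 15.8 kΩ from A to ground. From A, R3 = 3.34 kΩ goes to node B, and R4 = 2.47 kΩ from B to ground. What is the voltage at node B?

Node A sees R2 in parallel with the series input of stage 2, R3 + R4 = 5.810 kΩ.
Effective lower resistance at A: R2 ‖ 5.810 = 4.248 kΩ.
V_A = 5.13 × 4.248/(35.2 + 4.248) = 0.5524 V.
V_B = V_A × 0.4251 = 0.2349 V.

V_B ≈ 0.235 V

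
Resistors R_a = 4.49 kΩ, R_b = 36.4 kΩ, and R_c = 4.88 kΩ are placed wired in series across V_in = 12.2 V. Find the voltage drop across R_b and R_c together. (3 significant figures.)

Total series resistance ΣR = 4.49 + 36.4 + 4.88 = 45.77 kΩ.
R_{R_b..R_c} = 36.4 + 4.88 = 41.28 kΩ.
Voltage divider: V = V_in · (41.28 / 45.77) = 12.2 × 0.9019 = 11.00 V.

V ≈ 11.0 V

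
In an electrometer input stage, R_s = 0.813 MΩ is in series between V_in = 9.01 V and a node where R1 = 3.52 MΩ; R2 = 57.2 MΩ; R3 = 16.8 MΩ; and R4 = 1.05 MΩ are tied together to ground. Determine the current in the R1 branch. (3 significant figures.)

I ≈ 1.24 µA

Equivalent of the parallel group: R_p = 0.7613 MΩ.
V_A by voltage divider: V_A = 9.01 × 0.7613/(0.813 + 0.7613) = 4.357 V.
Branch current I = V_A/R1 = 4.357/3.52 = 1.238 µA.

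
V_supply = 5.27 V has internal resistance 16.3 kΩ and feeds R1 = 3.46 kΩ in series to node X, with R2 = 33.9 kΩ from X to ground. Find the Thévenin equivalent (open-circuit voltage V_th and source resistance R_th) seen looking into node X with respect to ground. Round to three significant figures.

V_th ≈ 3.33 V, R_th ≈ 12.5 kΩ

R1' = 16.3 + 3.46 = 19.76 kΩ (source resistance + R1).
With X open, the divider is unloaded: V_th = 5.27 × 33.9/53.66 = 3.329 V.
With V_supply suppressed (replaced by a short), R_th = R1' ‖ R2 = (19.76 × 33.9)/(19.76 + 33.9) = 12.48 kΩ.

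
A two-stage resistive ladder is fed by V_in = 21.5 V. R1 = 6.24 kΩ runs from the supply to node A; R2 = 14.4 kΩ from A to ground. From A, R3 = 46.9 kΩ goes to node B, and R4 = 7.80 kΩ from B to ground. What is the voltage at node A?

The second stage (R3 + R4 = 54.70 kΩ) loads node A in parallel with R2.
Effective lower resistance at A: R2 ‖ 54.70 = 11.40 kΩ.
So V_A = 21.5 × 0.6462 = 13.89 V.

V_A ≈ 13.9 V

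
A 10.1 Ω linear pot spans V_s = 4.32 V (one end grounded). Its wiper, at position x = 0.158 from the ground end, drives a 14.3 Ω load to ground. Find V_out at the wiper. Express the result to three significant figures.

The pot divides into 8.504 Ω above the wiper and 1.596 Ω below.
(x·R_p) ‖ R_L = 1.436 Ω.
Loaded-divider output: V_out = 4.32 × 0.1444 = 0.6239 V.

V_out ≈ 0.624 V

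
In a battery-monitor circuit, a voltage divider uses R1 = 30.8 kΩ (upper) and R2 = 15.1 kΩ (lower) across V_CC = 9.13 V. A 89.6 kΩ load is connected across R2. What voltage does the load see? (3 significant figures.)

V_out ≈ 2.70 V

The load sits in parallel with R2, giving an effective lower resistance R2' = R2·R_L/(R2+R_L) = 12.92 kΩ.
Now apply the divider: V_out = 9.13 × 0.2956 = 2.698 V.
(Unloaded it would be 3.00 V; the load pulls it down.)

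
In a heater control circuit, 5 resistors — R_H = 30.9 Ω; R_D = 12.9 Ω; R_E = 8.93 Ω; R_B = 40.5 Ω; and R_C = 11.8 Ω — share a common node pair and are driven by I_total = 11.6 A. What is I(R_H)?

ΣG = 1/30.9 + 1/12.9 + 1/8.93 + 1/40.5 + 1/11.8 = 0.3313.
By the current-divider rule, I = I_total · G_k/ΣG = 11.6 × 0.09768 = 1.133 A.

I ≈ 1.13 A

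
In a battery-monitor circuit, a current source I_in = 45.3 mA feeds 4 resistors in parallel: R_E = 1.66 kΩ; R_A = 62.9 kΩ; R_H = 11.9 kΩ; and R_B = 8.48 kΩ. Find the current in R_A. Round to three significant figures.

I ≈ 0.878 mA

ΣG = 1/1.66 + 1/62.9 + 1/11.9 + 1/8.48 = 0.8203.
R_A takes the fraction G_k/ΣG = 0.01590/0.8203 = 0.01938, so I = 45.3 × 0.01938 = 0.8780 mA.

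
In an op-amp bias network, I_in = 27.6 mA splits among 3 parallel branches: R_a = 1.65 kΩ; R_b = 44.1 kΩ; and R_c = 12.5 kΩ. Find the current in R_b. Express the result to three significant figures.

I ≈ 0.883 mA

Total conductance ΣG = 1/1.65 + 1/44.1 + 1/12.5 = 0.7087 (units of 1/kΩ).
By the current-divider rule, I = I_in · G_k/ΣG = 27.6 × 0.03199 = 0.8831 mA.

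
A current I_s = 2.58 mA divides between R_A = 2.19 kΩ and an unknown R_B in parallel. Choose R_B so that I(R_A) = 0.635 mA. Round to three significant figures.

In a two-way split, I_A/I_s = R_B/(R_A + R_B).
0.635/2.58 = R_B/(R_A + R_B) → R_B = R_A · (0.2461)/(1 − 0.2461) = 2.19 × 0.3265 = 0.7150 kΩ.

R_B ≈ 0.715 kΩ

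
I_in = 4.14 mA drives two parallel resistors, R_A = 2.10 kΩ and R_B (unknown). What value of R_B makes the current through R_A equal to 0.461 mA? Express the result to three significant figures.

In a two-way split, I_A/I_in = R_B/(R_A + R_B).
0.461/4.14 = R_B/(R_A + R_B) → R_B = R_A · (0.1114)/(1 − 0.1114) = 2.10 × 0.1253 = 0.2631 kΩ.

R_B ≈ 0.263 kΩ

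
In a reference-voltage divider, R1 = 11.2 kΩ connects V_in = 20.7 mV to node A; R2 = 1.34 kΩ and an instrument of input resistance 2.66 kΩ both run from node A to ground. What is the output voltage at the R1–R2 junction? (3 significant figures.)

V_out ≈ 1.53 mV

First combine the lower leg with the load: R2 ‖ R_L = 0.8911 kΩ.
Voltage divider with the loaded lower leg: V_out = 20.7 × 0.8911/(11.2 + 0.8911) = 20.7 × 0.07370 = 1.526 mV.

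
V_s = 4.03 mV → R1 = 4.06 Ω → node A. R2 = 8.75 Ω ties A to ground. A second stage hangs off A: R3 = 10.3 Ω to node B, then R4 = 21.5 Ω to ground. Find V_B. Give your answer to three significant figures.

Looking into the second stage from A: R3 + R4 = 31.80 Ω appears in parallel with R2.
R2 ‖ (R3+R4) = 6.862 Ω.
First divider: V_A = V_s · 6.862/(4.06 + 6.862) = 2.532 mV.
Stage 2 is unloaded, so V_B = V_A · R4/(R3+R4) = 2.532 × 21.5/31.80 = 1.712 mV.

V_B ≈ 1.71 mV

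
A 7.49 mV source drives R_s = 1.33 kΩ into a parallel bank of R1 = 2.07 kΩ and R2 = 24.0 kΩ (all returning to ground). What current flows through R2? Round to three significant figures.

Combine the parallel branches: R_p = (1/2.07 + 1/24.0)⁻¹ = 1.906 kΩ.
Node voltage V_A = V_DC · R_p/(R_s + R_p) = 7.49 × 0.5890 = 4.411 mV.
Branch current I = V_A/R2 = 4.411/24.0 = 0.1838 µA.

I ≈ 0.184 µA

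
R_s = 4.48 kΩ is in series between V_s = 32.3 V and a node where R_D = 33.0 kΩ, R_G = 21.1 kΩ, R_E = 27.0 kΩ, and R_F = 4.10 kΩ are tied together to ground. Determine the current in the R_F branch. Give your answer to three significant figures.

I ≈ 3.02 mA

Parallel bank: R_p = 1/(1/33.0 + 1/21.1 + 1/27.0 + 1/4.10) = 2.788 kΩ.
V_A = 32.3 × 2.788/7.268 = 12.39 V.
I(R_F) = V_A / R_F = 12.39/4.10 = 3.022 mA.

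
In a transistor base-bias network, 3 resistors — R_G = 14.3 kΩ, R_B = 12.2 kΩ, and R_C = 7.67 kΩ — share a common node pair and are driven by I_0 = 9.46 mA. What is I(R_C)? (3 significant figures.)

Conductances: ΣG = 1/14.3 + 1/12.2 + 1/7.67 = 0.2823 (1/kΩ).
By the current-divider rule, I = I_0 · G_k/ΣG = 9.46 × 0.4619 = 4.369 mA.

I ≈ 4.37 mA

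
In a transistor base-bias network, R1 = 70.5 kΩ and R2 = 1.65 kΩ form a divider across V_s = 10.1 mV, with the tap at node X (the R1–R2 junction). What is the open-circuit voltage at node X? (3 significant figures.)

V_th ≈ 0.231 mV

Open-circuit (no load on X): V_th = V_s · R2/(R1 + R2) = 10.1 × 1.65/(70.50 + 1.65) = 0.2310 mV.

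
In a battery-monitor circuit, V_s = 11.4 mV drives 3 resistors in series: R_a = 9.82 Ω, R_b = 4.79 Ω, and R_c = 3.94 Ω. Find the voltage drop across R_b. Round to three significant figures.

Series total: ΣR = 9.82 + 4.79 + 3.94 = 18.55 Ω.
V = V_s · R/ΣR = 11.4 × 0.2582 = 2.944 mV.

V ≈ 2.94 mV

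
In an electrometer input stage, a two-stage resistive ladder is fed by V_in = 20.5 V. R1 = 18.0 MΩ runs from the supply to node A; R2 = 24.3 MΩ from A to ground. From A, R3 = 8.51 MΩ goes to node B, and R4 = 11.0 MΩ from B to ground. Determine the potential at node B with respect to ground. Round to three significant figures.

V_B ≈ 4.34 V

Node A sees R2 in parallel with the series input of stage 2, R3 + R4 = 19.51 MΩ.
R2 ‖ (R3+R4) = 10.82 MΩ.
First divider: V_A = V_in · 10.82/(18.0 + 10.82) = 7.697 V.
V_B = V_A × 0.5638 = 4.340 V.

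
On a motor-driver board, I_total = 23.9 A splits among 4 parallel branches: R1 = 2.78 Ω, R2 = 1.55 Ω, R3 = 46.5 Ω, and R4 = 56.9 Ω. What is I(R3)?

Total conductance ΣG = 1/2.78 + 1/1.55 + 1/46.5 + 1/56.9 = 1.044 (units of 1/Ω).
By the current-divider rule, I = I_total · G_k/ΣG = 23.9 × 0.02060 = 0.4923 A.

I ≈ 0.492 A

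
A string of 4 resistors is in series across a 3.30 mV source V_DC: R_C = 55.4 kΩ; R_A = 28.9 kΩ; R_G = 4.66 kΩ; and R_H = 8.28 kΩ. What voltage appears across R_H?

V ≈ 0.281 mV

Total series resistance ΣR = 55.4 + 28.9 + 4.66 + 8.28 = 97.24 kΩ.
V = V_DC · R/ΣR = 3.30 × 0.08515 = 0.2810 mV.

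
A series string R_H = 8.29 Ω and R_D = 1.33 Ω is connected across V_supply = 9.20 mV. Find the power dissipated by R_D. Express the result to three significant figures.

The common current is I = 9.20/9.620 = 0.9563 mA.
V(R_D) = I·R = 1.272 mV; P = V·I = 1.272 × 0.9563 = 1.216 µW.

P ≈ 1.22 µW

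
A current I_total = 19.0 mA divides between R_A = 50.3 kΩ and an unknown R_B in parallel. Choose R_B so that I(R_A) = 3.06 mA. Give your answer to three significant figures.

Two-branch current divider: I_A = I_total · R_B/(R_A + R_B).
3.06/19.0 = R_B/(R_A + R_B) → R_B = R_A · (0.1611)/(1 − 0.1611) = 50.3 × 0.1920 = 9.656 kΩ.

R_B ≈ 9.66 kΩ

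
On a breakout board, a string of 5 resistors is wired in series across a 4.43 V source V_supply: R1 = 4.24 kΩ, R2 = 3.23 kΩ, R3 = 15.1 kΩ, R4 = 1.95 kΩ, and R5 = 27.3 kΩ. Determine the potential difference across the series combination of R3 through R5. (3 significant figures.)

V ≈ 3.79 V

Total series resistance ΣR = 4.24 + 3.23 + 15.1 + 1.95 + 27.3 = 51.82 kΩ.
R_{R3..R5} = 15.1 + 1.95 + 27.3 = 44.35 kΩ.
V = V_supply · R/ΣR = 4.43 × 0.8558 = 3.791 V.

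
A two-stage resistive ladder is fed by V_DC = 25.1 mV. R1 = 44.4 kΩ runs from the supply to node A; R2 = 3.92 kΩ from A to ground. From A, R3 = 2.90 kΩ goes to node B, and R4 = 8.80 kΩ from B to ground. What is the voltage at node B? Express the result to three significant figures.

V_B ≈ 1.17 mV

Looking into the second stage from A: R3 + R4 = 11.70 kΩ appears in parallel with R2.
Effective lower resistance at A: R2 ‖ 11.70 = 2.936 kΩ.
V_A = 25.1 × 2.936/(44.4 + 2.936) = 1.557 mV.
Then the unloaded second divider: V_B = V_A × R4/(R3+R4) = 1.557 × 0.7521 = 1.171 mV.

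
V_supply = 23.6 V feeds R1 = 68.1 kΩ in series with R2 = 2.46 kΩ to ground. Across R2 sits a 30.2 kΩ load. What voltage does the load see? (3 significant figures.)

R2 ‖ R_L = (2.46 × 30.2)/(2.46 + 30.2) = 2.275 kΩ.
Now apply the divider: V_out = 23.6 × 0.03232 = 0.7628 V.
(Unloaded it would be 0.823 V; the load pulls it down.)

V_out ≈ 0.763 V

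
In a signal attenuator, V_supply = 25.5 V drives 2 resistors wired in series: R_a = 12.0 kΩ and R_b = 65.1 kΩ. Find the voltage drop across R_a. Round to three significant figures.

V ≈ 3.97 V

ΣR = 12.0 + 65.1 = 77.10 kΩ.
V = V_supply · R/ΣR = 25.5 × 0.1556 = 3.969 V.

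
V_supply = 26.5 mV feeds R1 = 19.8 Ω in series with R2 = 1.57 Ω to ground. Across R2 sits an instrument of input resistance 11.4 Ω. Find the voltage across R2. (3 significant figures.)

V_out ≈ 1.73 mV

R2 ‖ R_L = (1.57 × 11.4)/(1.57 + 11.4) = 1.380 Ω.
Then V_out = V_supply · R2'/(R1 + R2') = 26.5 × 1.380/21.18 = 1.727 mV.
(Unloaded it would be 1.95 mV; the load pulls it down.)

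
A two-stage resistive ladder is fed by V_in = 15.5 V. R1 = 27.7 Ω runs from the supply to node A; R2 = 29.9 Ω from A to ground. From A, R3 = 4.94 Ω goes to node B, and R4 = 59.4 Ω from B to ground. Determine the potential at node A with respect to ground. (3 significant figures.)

Node A sees R2 in parallel with the series input of stage 2, R3 + R4 = 64.34 Ω.
R2 ‖ (R3+R4) = 20.41 Ω.
V_A = 15.5 × 20.41/(27.7 + 20.41) = 6.576 V.

V_A ≈ 6.58 V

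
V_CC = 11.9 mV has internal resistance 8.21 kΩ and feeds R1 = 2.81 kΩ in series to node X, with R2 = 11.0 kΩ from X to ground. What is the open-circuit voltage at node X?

V_th ≈ 5.94 mV

R1' = 8.21 + 2.81 = 11.02 kΩ (source resistance + R1).
Open-circuit (no load on X): V_th = V_CC · R2/(R1' + R2) = 11.9 × 11.0/(11.02 + 11.0) = 5.945 mV.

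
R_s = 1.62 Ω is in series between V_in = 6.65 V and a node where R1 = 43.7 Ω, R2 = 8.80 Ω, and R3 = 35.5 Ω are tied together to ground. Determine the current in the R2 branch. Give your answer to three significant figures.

Equivalent of the parallel group: R_p = 6.072 Ω.
V_A = 6.65 × 6.072/7.692 = 5.249 V.
Branch current I = V_A/R2 = 5.249/8.80 = 0.5965 A.

I ≈ 0.597 A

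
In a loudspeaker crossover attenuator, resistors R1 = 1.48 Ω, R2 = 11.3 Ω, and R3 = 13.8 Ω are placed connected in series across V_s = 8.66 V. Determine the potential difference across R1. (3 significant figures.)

V ≈ 0.482 V

ΣR = 1.48 + 11.3 + 13.8 = 26.58 Ω.
By the voltage-divider rule, V = 8.66 × 1.480/26.58 = 0.4822 V.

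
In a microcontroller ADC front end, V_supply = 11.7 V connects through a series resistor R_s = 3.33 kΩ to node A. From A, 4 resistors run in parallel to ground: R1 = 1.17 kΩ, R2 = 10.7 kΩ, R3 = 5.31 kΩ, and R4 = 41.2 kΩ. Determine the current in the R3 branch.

I ≈ 0.453 mA

Parallel bank: R_p = 1/(1/1.17 + 1/10.7 + 1/5.31 + 1/41.2) = 0.8615 kΩ.
Node voltage V_A = V_supply · R_p/(R_s + R_p) = 11.7 × 0.2055 = 2.405 V.
I(R3) = V_A / R3 = 2.405/5.31 = 0.4529 mA.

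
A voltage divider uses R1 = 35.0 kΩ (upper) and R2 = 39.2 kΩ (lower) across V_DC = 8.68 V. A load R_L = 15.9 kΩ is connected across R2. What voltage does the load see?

First combine the lower leg with the load: R2 ‖ R_L = 11.31 kΩ.
Voltage divider with the loaded lower leg: V_out = 8.68 × 11.31/(35.0 + 11.31) = 8.68 × 0.2443 = 2.120 V.
(Unloaded it would be 4.59 V; the load pulls it down.)

V_out ≈ 2.12 V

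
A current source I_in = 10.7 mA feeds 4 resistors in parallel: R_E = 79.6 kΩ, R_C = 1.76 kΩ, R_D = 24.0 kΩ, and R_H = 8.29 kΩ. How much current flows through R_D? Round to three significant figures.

I ≈ 0.600 mA

Conductances: ΣG = 1/79.6 + 1/1.76 + 1/24.0 + 1/8.29 = 0.7430 (1/kΩ).
By the current-divider rule, I = I_in · G_k/ΣG = 10.7 × 0.05608 = 0.6000 mA.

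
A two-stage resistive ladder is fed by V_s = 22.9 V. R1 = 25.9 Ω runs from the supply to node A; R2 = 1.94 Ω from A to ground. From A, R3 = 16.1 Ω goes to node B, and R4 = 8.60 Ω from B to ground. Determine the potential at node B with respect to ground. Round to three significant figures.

V_B ≈ 0.518 V

Node A sees R2 in parallel with the series input of stage 2, R3 + R4 = 24.70 Ω.
R2 ‖ (R3+R4) = 1.799 Ω.
First divider: V_A = V_s · 1.799/(25.9 + 1.799) = 1.487 V.
Stage 2 is unloaded, so V_B = V_A · R4/(R3+R4) = 1.487 × 8.60/24.70 = 0.5178 V.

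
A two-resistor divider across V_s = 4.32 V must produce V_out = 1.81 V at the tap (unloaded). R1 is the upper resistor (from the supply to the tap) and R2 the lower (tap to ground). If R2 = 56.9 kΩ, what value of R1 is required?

R1 ≈ 78.9 kΩ

The divider ratio is R2/(R1+R2) = 1.81/4.32 = 0.4190.
R1 = R2·(1/k − 1) = 56.9 × 1.387 = 78.91 kΩ.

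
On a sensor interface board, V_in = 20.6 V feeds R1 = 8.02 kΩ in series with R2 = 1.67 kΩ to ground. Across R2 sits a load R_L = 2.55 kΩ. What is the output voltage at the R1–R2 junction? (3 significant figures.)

First combine the lower leg with the load: R2 ‖ R_L = 1.009 kΩ.
Now apply the divider: V_out = 20.6 × 0.1118 = 2.302 V.

V_out ≈ 2.30 V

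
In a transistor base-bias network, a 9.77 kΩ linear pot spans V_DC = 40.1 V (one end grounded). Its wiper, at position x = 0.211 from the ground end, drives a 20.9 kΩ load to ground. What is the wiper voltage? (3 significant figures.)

V_out ≈ 7.85 V

Split the track: R_lower = x·R_p = 2.061 kΩ, R_upper = (1−x)·R_p = 7.709 kΩ.
(x·R_p) ‖ R_L = 1.876 kΩ.
Loaded-divider output: V_out = 40.1 × 0.1958 = 7.850 V.
(Unloaded: V_out = x·V_DC = 8.46 V.)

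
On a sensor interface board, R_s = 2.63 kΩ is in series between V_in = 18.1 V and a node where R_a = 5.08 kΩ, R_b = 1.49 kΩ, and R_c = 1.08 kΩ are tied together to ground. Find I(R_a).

I ≈ 0.623 mA

Parallel bank: R_p = 1/(1/5.08 + 1/1.49 + 1/1.08) = 0.5574 kΩ.
V_A by voltage divider: V_A = 18.1 × 0.5574/(2.63 + 0.5574) = 3.165 V.
I(R_a) = V_A / R_a = 3.165/5.08 = 0.6231 mA.
(Check via current divider: I_total = 5.679 mA; share G_k/ΣG = 0.1097 → same result.)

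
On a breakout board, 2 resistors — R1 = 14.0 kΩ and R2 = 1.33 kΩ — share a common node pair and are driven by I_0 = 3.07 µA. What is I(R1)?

I ≈ 0.266 µA

For two parallel branches, I_k = I_0 · (other R)/(sum of R).
I(R1) = 3.07 × 1.33/(14.0 + 1.33) = 3.07 × 0.08676 = 0.2663 µA.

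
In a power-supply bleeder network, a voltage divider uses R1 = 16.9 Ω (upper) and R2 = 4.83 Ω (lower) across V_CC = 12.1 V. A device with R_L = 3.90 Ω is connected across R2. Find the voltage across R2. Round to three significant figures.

R2 ‖ R_L = (4.83 × 3.90)/(4.83 + 3.90) = 2.158 Ω.
Then V_out = V_CC · R2'/(R1 + R2') = 12.1 × 2.158/19.06 = 1.370 V.

V_out ≈ 1.37 V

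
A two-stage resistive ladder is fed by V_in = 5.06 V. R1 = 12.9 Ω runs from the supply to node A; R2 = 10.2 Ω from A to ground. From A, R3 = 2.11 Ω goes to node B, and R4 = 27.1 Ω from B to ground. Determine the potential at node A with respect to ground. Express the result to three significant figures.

Node A sees R2 in parallel with the series input of stage 2, R3 + R4 = 29.21 Ω.
Effective lower resistance at A: R2 ‖ 29.21 = 7.560 Ω.
First divider: V_A = V_in · 7.560/(12.9 + 7.560) = 1.870 V.

V_A ≈ 1.87 V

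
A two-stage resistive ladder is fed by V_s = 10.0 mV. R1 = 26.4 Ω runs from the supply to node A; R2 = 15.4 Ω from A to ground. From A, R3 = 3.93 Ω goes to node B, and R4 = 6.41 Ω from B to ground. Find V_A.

V_A ≈ 1.90 mV

Looking into the second stage from A: R3 + R4 = 10.34 Ω appears in parallel with R2.
R2 ‖ (R3+R4) = 6.186 Ω.
V_A = 10.0 × 6.186/(26.4 + 6.186) = 1.898 mV.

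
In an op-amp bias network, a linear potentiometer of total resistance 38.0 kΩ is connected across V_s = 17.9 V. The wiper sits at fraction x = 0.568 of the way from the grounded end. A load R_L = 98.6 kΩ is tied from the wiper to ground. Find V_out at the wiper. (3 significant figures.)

Lower segment x·R_p = 21.58 kΩ; upper segment (1−x)·R_p = 16.42 kΩ.
(x·R_p) ‖ R_L = 17.71 kΩ.
Then V_out = V_s · 17.71/(16.42 + 17.71) = 9.289 V.

V_out ≈ 9.29 V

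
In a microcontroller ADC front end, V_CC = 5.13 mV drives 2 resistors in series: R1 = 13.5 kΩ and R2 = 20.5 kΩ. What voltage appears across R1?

V ≈ 2.04 mV

ΣR = 13.5 + 20.5 = 34.00 kΩ.
Voltage divider: V = V_CC · (13.50 / 34.00) = 5.13 × 0.3971 = 2.037 mV.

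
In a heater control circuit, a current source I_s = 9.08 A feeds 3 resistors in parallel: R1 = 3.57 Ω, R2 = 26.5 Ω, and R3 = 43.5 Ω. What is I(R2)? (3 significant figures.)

I ≈ 1.01 A

ΣG = 1/3.57 + 1/26.5 + 1/43.5 = 0.3408.
Current divider: I(R2) = I_s · G_k/ΣG = 9.08 × (0.03774/0.3408) = 9.08 × 0.1107 = 1.005 A.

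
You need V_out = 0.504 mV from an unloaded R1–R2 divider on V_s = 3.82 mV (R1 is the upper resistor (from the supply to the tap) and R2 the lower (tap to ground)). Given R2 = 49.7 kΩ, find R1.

Required fraction k = V_out/V_s = 0.1319.
Rearranging, R1 = R2·(1−k)/k = 49.7 × 6.579 = 327.0 kΩ.

R1 ≈ 327 kΩ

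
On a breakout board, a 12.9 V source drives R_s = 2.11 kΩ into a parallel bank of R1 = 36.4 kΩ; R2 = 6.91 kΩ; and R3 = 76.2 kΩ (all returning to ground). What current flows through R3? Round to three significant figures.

Combine the parallel branches: R_p = (1/36.4 + 1/6.91 + 1/76.2)⁻¹ = 5.396 kΩ.
V_A = 12.9 × 5.396/7.506 = 9.274 V.
I(R3) = V_A / R3 = 9.274/76.2 = 0.1217 mA.

I ≈ 0.122 mA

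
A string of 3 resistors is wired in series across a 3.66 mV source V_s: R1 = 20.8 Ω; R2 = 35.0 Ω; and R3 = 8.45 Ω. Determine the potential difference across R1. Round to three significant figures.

Total series resistance ΣR = 20.8 + 35.0 + 8.45 = 64.25 Ω.
V = V_s · R/ΣR = 3.66 × 0.3237 = 1.185 mV.

V ≈ 1.18 mV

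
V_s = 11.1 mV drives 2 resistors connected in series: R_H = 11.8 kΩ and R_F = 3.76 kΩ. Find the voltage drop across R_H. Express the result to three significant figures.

Total series resistance ΣR = 11.8 + 3.76 = 15.56 kΩ.
Voltage divider: V = V_s · (11.80 / 15.56) = 11.1 × 0.7584 = 8.418 mV.

V ≈ 8.42 mV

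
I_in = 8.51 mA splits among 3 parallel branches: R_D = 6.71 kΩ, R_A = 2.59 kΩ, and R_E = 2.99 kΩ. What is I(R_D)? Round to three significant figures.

Total conductance ΣG = 1/6.71 + 1/2.59 + 1/2.99 = 0.8696 (units of 1/kΩ).
Current divider: I(R_D) = I_in · G_k/ΣG = 8.51 × (0.1490/0.8696) = 8.51 × 0.1714 = 1.458 mA.

I ≈ 1.46 mA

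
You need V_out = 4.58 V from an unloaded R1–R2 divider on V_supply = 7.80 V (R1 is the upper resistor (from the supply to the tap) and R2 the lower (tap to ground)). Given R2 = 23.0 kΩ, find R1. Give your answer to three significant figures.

Required fraction k = V_out/V_supply = 0.5872.
So R1 = R2 · (V_supply/V_out − 1) = 23.0 × (7.80/4.58 − 1) = 23.0 × 0.7031 = 16.17 kΩ.

R1 ≈ 16.2 kΩ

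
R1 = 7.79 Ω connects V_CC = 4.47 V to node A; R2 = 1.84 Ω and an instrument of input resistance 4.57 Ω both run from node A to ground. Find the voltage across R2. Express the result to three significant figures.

First combine the lower leg with the load: R2 ‖ R_L = 1.312 Ω.
Then V_out = V_CC · R2'/(R1 + R2') = 4.47 × 1.312/9.102 = 0.6443 V.
(Unloaded it would be 0.854 V; the load pulls it down.)

V_out ≈ 0.644 V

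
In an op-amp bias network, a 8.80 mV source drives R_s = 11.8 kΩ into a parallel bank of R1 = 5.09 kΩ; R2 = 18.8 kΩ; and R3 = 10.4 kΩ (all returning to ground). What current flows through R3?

Equivalent of the parallel group: R_p = 2.892 kΩ.
Node voltage V_A = V_supply · R_p/(R_s + R_p) = 8.80 × 0.1968 = 1.732 mV.
I(R3) = V_A / R3 = 1.732/10.4 = 0.1665 µA.

I ≈ 0.167 µA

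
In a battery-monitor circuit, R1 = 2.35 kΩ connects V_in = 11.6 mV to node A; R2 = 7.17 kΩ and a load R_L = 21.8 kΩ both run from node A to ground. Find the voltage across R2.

V_out ≈ 8.08 mV

First combine the lower leg with the load: R2 ‖ R_L = 5.395 kΩ.
Voltage divider with the loaded lower leg: V_out = 11.6 × 5.395/(2.35 + 5.395) = 11.6 × 0.6966 = 8.081 mV.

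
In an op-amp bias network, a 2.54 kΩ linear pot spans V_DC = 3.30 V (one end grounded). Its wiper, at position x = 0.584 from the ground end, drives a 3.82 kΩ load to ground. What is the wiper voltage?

Lower segment x·R_p = 1.483 kΩ; upper segment (1−x)·R_p = 1.057 kΩ.
(x·R_p) ‖ R_L = 1.068 kΩ.
Then V_out = V_DC · 1.068/(1.057 + 1.068) = 1.659 V.

V_out ≈ 1.66 V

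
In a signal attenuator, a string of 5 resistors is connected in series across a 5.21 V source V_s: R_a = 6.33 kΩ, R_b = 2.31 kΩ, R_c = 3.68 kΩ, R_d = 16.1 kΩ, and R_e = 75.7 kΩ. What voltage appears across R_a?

Total series resistance ΣR = 6.33 + 2.31 + 3.68 + 16.1 + 75.7 = 104.1 kΩ.
V = V_s · R/ΣR = 5.21 × 0.06080 = 0.3167 V.

V ≈ 0.317 V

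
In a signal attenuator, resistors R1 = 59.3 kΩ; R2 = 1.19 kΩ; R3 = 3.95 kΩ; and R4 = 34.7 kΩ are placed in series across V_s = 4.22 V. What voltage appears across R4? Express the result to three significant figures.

V ≈ 1.48 V

ΣR = 59.3 + 1.19 + 3.95 + 34.7 = 99.14 kΩ.
V = V_s · R/ΣR = 4.22 × 0.3500 = 1.477 V.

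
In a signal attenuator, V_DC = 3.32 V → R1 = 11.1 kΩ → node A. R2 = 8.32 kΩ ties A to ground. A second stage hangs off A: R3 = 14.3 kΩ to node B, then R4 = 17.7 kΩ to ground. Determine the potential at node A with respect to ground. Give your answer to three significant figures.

V_A ≈ 1.24 V

The second stage (R3 + R4 = 32.00 kΩ) loads node A in parallel with R2.
Effective lower resistance at A: R2 ‖ 32.00 = 6.603 kΩ.
V_A = 3.32 × 6.603/(11.1 + 6.603) = 1.238 V.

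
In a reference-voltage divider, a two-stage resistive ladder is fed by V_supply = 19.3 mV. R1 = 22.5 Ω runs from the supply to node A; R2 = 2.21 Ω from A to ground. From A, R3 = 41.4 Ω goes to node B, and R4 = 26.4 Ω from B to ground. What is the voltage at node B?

The second stage (R3 + R4 = 67.80 Ω) loads node A in parallel with R2.
R2 ‖ (R3+R4) = 2.140 Ω.
So V_A = 19.3 × 0.08686 = 1.676 mV.
Stage 2 is unloaded, so V_B = V_A · R4/(R3+R4) = 1.676 × 26.4/67.80 = 0.6528 mV.

V_B ≈ 0.653 mV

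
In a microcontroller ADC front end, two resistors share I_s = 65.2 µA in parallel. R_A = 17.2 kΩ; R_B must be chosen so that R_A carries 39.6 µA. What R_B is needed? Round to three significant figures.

R_B ≈ 26.6 kΩ

The fraction through R_A equals R_B/(R_A+R_B).
With f = 0.6074, R_B = R_A · f/(1−f) = 17.2 × 1.547 = 26.61 kΩ.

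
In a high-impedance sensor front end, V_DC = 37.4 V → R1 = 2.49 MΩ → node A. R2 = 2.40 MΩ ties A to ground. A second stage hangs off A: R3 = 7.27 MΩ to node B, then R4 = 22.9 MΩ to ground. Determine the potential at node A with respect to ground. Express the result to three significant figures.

Looking into the second stage from A: R3 + R4 = 30.17 MΩ appears in parallel with R2.
R2 ‖ (R3+R4) = 2.223 MΩ.
So V_A = 37.4 × 0.4717 = 17.64 V.

V_A ≈ 17.6 V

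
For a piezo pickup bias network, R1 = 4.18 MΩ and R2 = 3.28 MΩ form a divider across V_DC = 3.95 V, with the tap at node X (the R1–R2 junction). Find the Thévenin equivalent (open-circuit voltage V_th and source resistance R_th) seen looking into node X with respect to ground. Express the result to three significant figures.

V_th ≈ 1.74 V, R_th ≈ 1.84 MΩ

V_th is the unloaded tap voltage: V_DC · R2/(R1+R2) = 3.95 × 0.4397 = 1.737 V.
Zeroing V_DC shorts the top of R1 to ground, so R_th = R1 ‖ R2 = 1.838 MΩ.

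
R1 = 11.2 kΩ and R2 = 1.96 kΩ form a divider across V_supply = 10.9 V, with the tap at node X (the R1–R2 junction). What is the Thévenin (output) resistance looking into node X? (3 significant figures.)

R_th ≈ 1.67 kΩ

Zeroing V_supply shorts the top of R1 to ground, so R_th = R1 ‖ R2 = 1.668 kΩ.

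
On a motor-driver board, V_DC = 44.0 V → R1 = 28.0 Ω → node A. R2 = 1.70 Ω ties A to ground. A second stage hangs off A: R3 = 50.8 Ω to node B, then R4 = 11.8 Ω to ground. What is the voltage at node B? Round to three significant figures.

Node A sees R2 in parallel with the series input of stage 2, R3 + R4 = 62.60 Ω.
Effective lower resistance at A: R2 ‖ 62.60 = 1.655 Ω.
First divider: V_A = V_DC · 1.655/(28.0 + 1.655) = 2.456 V.
V_B = V_A × 0.1885 = 0.4629 V.

V_B ≈ 0.463 V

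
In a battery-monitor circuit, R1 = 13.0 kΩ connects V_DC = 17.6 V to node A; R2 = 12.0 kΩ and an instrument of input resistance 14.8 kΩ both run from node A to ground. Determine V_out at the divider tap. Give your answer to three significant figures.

First combine the lower leg with the load: R2 ‖ R_L = 6.627 kΩ.
Then V_out = V_DC · R2'/(R1 + R2') = 17.6 × 6.627/19.63 = 5.943 V.
(Unloaded it would be 8.45 V; the load pulls it down.)

V_out ≈ 5.94 V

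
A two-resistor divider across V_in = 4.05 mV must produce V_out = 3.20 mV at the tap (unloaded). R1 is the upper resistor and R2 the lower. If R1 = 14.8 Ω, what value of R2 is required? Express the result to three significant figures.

R2 ≈ 55.7 Ω

The divider ratio is R2/(R1+R2) = 3.20/4.05 = 0.7901.
So R2 = R1 · V_out/(V_in − V_out) = 14.8 × 3.20/(4.05 − 3.20) = 14.8 × 3.765 = 55.72 Ω.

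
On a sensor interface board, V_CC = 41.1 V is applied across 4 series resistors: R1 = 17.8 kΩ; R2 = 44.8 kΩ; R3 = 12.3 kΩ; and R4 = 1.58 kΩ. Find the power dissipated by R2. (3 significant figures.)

P ≈ 12.9 mW

ΣR = 76.48 kΩ → I = 41.1/76.48 = 0.5374 mA.
P(R2) = I²·R2 = (0.5374)² × 44.8 = 12.94 mW.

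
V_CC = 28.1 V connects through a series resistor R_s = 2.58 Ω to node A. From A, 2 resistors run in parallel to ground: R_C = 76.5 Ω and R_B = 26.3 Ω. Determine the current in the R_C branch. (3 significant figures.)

Parallel bank: R_p = 1/(1/76.5 + 1/26.3) = 19.57 Ω.
V_A by voltage divider: V_A = 28.1 × 19.57/(2.58 + 19.57) = 24.83 V.
Branch current I = V_A/R_C = 24.83/76.5 = 0.3245 A.

I ≈ 0.325 A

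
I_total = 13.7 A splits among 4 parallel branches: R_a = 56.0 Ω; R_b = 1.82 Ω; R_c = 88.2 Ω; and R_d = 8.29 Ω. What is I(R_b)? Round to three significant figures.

I ≈ 10.8 A

Conductances: ΣG = 1/56.0 + 1/1.82 + 1/88.2 + 1/8.29 = 0.6993 (1/Ω).
R_b takes the fraction G_k/ΣG = 0.5495/0.6993 = 0.7857, so I = 13.7 × 0.7857 = 10.76 A.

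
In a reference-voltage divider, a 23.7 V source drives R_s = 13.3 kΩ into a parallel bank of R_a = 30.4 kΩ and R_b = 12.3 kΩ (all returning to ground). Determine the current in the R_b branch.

Parallel bank: R_p = 1/(1/30.4 + 1/12.3) = 8.757 kΩ.
V_A = 23.7 × 8.757/22.06 = 9.409 V.
Branch current I = V_A/R_b = 9.409/12.3 = 0.7650 mA.

I ≈ 0.765 mA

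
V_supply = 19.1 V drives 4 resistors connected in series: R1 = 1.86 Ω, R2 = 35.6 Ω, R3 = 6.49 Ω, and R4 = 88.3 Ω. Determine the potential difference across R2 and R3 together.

V ≈ 6.08 V

Series total: ΣR = 1.86 + 35.6 + 6.49 + 88.3 = 132.2 Ω.
R_{R2..R3} = 35.6 + 6.49 = 42.09 Ω.
Voltage divider: V = V_supply · (42.09 / 132.2) = 19.1 × 0.3183 = 6.079 V.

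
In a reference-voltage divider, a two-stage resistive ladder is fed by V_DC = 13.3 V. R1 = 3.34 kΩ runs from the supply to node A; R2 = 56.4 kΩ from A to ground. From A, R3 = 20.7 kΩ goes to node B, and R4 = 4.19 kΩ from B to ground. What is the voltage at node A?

Node A sees R2 in parallel with the series input of stage 2, R3 + R4 = 24.89 kΩ.
Effective lower resistance at A: R2 ‖ 24.89 = 17.27 kΩ.
V_A = 13.3 × 17.27/(3.34 + 17.27) = 11.14 V.

V_A ≈ 11.1 V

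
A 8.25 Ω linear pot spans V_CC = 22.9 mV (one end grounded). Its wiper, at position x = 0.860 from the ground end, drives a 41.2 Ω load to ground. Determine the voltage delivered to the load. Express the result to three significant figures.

V_out ≈ 19.2 mV

Split the track: R_lower = x·R_p = 7.095 Ω, R_upper = (1−x)·R_p = 1.155 Ω.
Lower segment in parallel with the load: 7.095 ‖ 41.2 = 6.053 Ω.
V_out = 22.9 × 6.053/(1.155 + 6.053) = 19.23 mV.
(Unloaded: V_out = x·V_CC = 19.7 mV.)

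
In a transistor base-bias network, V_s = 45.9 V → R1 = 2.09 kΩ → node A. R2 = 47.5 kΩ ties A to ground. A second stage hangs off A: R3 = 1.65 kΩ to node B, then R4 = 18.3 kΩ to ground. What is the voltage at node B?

V_B ≈ 36.7 V

The second stage (R3 + R4 = 19.95 kΩ) loads node A in parallel with R2.
Effective lower resistance at A: R2 ‖ 19.95 = 14.05 kΩ.
So V_A = 45.9 × 0.8705 = 39.96 V.
Stage 2 is unloaded, so V_B = V_A · R4/(R3+R4) = 39.96 × 18.3/19.95 = 36.65 V.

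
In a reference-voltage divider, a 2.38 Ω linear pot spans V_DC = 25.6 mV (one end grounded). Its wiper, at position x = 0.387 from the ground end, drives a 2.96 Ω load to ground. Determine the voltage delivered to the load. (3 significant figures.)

V_out ≈ 8.32 mV

The pot divides into 1.459 Ω above the wiper and 0.9211 Ω below.
(x·R_p) ‖ R_L = 0.7025 Ω.
Loaded-divider output: V_out = 25.6 × 0.3250 = 8.320 mV.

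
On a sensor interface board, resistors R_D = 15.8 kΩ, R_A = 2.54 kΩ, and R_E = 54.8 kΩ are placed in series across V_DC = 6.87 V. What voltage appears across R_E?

V ≈ 5.15 V

Total series resistance ΣR = 15.8 + 2.54 + 54.8 = 73.14 kΩ.
By the voltage-divider rule, V = 6.87 × 54.80/73.14 = 5.147 V.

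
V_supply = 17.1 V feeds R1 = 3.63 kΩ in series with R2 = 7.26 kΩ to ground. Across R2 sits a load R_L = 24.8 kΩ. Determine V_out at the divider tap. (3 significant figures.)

V_out ≈ 10.4 V

First combine the lower leg with the load: R2 ‖ R_L = 5.616 kΩ.
Then V_out = V_supply · R2'/(R1 + R2') = 17.1 × 5.616/9.246 = 10.39 V.
(Unloaded it would be 11.4 V; the load pulls it down.)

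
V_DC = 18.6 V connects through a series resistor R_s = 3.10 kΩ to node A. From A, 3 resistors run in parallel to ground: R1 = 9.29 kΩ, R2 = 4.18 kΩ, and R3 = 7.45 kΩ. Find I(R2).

Combine the parallel branches: R_p = (1/9.29 + 1/4.18 + 1/7.45)⁻¹ = 2.079 kΩ.
Node voltage V_A = V_DC · R_p/(R_s + R_p) = 18.6 × 0.4014 = 7.466 V.
I(R2) = V_A / R2 = 7.466/4.18 = 1.786 mA.

I ≈ 1.79 mA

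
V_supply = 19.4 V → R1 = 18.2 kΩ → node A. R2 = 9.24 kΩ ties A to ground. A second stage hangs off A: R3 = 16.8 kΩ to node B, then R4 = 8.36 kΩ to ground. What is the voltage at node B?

The second stage (R3 + R4 = 25.16 kΩ) loads node A in parallel with R2.
Effective lower resistance at A: R2 ‖ 25.16 = 6.758 kΩ.
V_A = 19.4 × 6.758/(18.2 + 6.758) = 5.253 V.
Stage 2 is unloaded, so V_B = V_A · R4/(R3+R4) = 5.253 × 8.36/25.16 = 1.745 V.

V_B ≈ 1.75 V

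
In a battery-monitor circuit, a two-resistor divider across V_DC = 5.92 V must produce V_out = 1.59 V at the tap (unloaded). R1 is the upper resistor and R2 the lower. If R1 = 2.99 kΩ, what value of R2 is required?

R2 ≈ 1.10 kΩ

The divider ratio is R2/(R1+R2) = 1.59/5.92 = 0.2686.
R2 = R1 · 0.2686/(1 − 0.2686) = 1.098 kΩ.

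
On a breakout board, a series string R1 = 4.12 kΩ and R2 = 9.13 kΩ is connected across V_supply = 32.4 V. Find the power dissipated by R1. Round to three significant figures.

P ≈ 24.6 mW

Series current I = V_supply/ΣR = 32.4/13.25 = 2.445 mA.
V(R1) = I·R = 10.07 V; P = V·I = 10.07 × 2.445 = 24.64 mW.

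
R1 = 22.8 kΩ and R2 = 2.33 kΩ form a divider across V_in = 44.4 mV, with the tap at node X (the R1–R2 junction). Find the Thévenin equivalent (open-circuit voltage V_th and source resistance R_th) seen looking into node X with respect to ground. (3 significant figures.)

V_th is the unloaded tap voltage: V_in · R2/(R1+R2) = 44.4 × 0.09272 = 4.117 mV.
Looking into X with the source shorted: R_th = R1·R2/(R1+R2) = 22.80 × 2.33/25.13 = 2.114 kΩ.

V_th ≈ 4.12 mV, R_th ≈ 2.11 kΩ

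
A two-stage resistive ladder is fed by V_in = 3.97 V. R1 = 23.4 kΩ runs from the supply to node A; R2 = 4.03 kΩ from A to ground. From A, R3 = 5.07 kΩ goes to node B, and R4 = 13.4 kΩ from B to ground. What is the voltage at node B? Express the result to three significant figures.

Node A sees R2 in parallel with the series input of stage 2, R3 + R4 = 18.47 kΩ.
Effective lower resistance at A: R2 ‖ 18.47 = 3.308 kΩ.
V_A = 3.97 × 3.308/(23.4 + 3.308) = 0.4917 V.
Then the unloaded second divider: V_B = V_A × R4/(R3+R4) = 0.4917 × 0.7255 = 0.3568 V.

V_B ≈ 0.357 V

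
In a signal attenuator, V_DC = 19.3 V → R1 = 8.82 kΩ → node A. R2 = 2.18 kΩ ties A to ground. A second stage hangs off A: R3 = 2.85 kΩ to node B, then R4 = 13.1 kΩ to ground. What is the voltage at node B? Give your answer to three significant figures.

V_B ≈ 2.83 V

Node A sees R2 in parallel with the series input of stage 2, R3 + R4 = 15.95 kΩ.
R2 ‖ (R3+R4) = 1.918 kΩ.
V_A = 19.3 × 1.918/(8.82 + 1.918) = 3.447 V.
V_B = V_A × 0.8213 = 2.831 V.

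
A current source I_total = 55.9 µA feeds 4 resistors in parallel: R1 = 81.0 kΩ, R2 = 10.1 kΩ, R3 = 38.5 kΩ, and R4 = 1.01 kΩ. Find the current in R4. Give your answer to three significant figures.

I ≈ 49.1 µA

Conductances: ΣG = 1/81.0 + 1/10.1 + 1/38.5 + 1/1.01 = 1.127 (1/kΩ).
Current divider: I(R4) = I_total · G_k/ΣG = 55.9 × (0.9901/1.127) = 55.9 × 0.8782 = 49.09 µA.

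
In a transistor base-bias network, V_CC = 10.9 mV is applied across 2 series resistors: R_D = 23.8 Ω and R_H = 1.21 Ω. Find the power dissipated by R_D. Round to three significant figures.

P ≈ 4.52 µW

The common current is I = 10.9/25.01 = 0.4358 mA.
P(R_D) = I²·R_D = (0.4358)² × 23.8 = 4.521 µW.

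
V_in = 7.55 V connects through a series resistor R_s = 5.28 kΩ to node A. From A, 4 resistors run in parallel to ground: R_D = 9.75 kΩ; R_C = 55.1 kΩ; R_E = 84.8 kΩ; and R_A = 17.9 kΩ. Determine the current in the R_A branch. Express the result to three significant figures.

Parallel bank: R_p = 1/(1/9.75 + 1/55.1 + 1/84.8 + 1/17.9) = 5.309 kΩ.
Node voltage V_A = V_in · R_p/(R_s + R_p) = 7.55 × 0.5014 = 3.785 V.
I(R_A) = V_A / R_A = 3.785/17.9 = 0.2115 mA.

I ≈ 0.211 mA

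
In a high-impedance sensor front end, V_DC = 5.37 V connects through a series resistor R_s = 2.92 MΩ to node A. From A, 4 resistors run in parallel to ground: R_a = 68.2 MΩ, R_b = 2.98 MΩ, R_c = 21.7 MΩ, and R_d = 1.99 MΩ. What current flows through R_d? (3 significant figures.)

Combine the parallel branches: R_p = (1/68.2 + 1/2.98 + 1/21.7 + 1/1.99)⁻¹ = 1.113 MΩ.
V_A by voltage divider: V_A = 5.37 × 1.113/(2.92 + 1.113) = 1.482 V.
Branch current I = V_A/R_d = 1.482/1.99 = 0.7445 µA.

I ≈ 0.744 µA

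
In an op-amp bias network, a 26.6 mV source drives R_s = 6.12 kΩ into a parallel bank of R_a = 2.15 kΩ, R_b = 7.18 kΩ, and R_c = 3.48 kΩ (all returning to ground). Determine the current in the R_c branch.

Equivalent of the parallel group: R_p = 1.121 kΩ.
V_A by voltage divider: V_A = 26.6 × 1.121/(6.12 + 1.121) = 4.119 mV.
I(R_c) = V_A / R_c = 4.119/3.48 = 1.184 µA.

I ≈ 1.18 µA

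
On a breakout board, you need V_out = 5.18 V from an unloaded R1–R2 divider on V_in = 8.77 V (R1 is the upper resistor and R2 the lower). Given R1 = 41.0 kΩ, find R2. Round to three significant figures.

Required fraction k = V_out/V_in = 0.5906.
Rearranging, R2 = R1·k/(1−k) = 41.0 × 1.443 = 59.16 kΩ.

R2 ≈ 59.2 kΩ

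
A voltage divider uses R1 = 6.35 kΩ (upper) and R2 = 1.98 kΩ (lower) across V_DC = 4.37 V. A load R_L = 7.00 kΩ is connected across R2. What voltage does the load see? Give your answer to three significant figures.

R2 ‖ R_L = (1.98 × 7.00)/(1.98 + 7.00) = 1.543 kΩ.
Now apply the divider: V_out = 4.37 × 0.1955 = 0.8545 V.
(Unloaded it would be 1.04 V; the load pulls it down.)

V_out ≈ 0.854 V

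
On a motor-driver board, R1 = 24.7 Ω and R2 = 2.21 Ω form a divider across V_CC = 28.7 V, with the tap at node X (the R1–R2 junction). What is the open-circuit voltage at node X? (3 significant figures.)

With X open, the divider is unloaded: V_th = 28.7 × 2.21/26.91 = 2.357 V.

V_th ≈ 2.36 V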